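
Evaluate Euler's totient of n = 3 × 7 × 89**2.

93984

φ(166341) = 166341 · (1 − 1/3) · (1 − 1/7) · (1 − 1/89)
       = 166341 · 1056/1869 = 93984.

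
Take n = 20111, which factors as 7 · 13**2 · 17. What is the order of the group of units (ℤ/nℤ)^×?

14976

φ(20111) = 20111 · (1 − 1/7) · (1 − 1/13) · (1 − 1/17)
       = 20111 · 1152/1547 = 14976.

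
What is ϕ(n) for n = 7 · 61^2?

φ(26047) = 26047 · (1 − 1/7) · (1 − 1/61)
       = 26047 · 360/427 = 21960.

21960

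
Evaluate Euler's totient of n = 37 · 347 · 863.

10737072

φ(37) = 37 − 1 = 36.
φ(347) = 347 − 1 = 346.
φ(863) = 863 − 1 = 862.
Since φ is multiplicative, φ(11080057) = 36 · 346 · 862 = 10737072.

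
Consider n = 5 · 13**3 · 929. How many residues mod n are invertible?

φ(10205065) = 10205065 · (1 − 1/5) · (1 − 1/13) · (1 − 1/929)
       = 10205065 · 44544/60385 = 7527936.

7527936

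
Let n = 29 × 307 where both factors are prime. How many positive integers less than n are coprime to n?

8568

φ(8903) = 8903 · (1 − 1/29) · (1 − 1/307)
       = 8903 · 8568/8903 = 8568.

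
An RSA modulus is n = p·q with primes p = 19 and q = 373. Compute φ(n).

6696

φ(7087) = 7087 · (1 − 1/19) · (1 − 1/373)
       = 7087 · 6696/7087 = 6696.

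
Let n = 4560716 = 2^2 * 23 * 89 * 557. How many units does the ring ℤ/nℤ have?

2152832

φ(4560716) = 4560716 · (1 − 1/2) · (1 − 1/23) · (1 − 1/89) · (1 − 1/557)
       = 4560716 · 1076416/2280358 = 2152832.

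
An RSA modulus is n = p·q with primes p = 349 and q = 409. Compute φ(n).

141984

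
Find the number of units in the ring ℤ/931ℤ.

756

931 = 7^2 · 19.
φ(7^2) = 7^1·(7−1) = 7·6 = 42.
φ(19) = 19 − 1 = 18.
Multiply: 42 · 18 = 756.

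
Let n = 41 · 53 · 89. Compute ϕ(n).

φ(41) = 41 − 1 = 40.
φ(53) = 53 − 1 = 52.
φ(89) = 89 − 1 = 88.
φ(193397) = 40 × 52 × 88 = 183040.

183040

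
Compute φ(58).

28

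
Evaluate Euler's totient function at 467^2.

φ(467^2) = 467^1·(467−1) = 467·466 = 217622.

217622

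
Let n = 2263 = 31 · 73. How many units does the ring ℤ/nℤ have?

2160

φ(2263) = 2263 · (1 − 1/31) · (1 − 1/73)
       = 2263 · 2160/2263 = 2160.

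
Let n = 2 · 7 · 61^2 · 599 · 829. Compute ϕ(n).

10873362240

φ(2) = 2 − 1 = 1.
φ(7) = 7 − 1 = 6.
φ(61^2) = 61^1·(61−1) = 61·60 = 3660.
φ(599) = 599 − 1 = 598.
φ(829) = 829 − 1 = 828.
Since φ is multiplicative, φ(25868369674) = 1 · 6 · 3660 · 598 · 828 = 10873362240.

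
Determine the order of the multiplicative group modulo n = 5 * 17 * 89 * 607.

φ(5) = 5 − 1 = 4.
φ(17) = 17 − 1 = 16.
φ(89) = 89 − 1 = 88.
φ(607) = 607 − 1 = 606.
Multiply: 4 · 16 · 88 · 606 = 3412992.

3412992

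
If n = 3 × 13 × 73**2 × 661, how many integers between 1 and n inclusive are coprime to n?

φ(3) = 3 − 1 = 2.
φ(13) = 13 − 1 = 12.
φ(73^2) = 73^1·(73−1) = 73·72 = 5256.
φ(661) = 661 − 1 = 660.
Multiply: 2 · 12 · 5256 · 660 = 83255040.

83255040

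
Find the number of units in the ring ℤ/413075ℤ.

Factor 413075: 413075 = 5**2 · 13 · 31 · 41.
φ(5^2) = 5^2 − 5^1 = 25 − 5 = 20.
φ(13) = 13 − 1 = 12.
φ(31) = 31 − 1 = 30.
φ(41) = 41 − 1 = 40.
Multiply: 20 · 12 · 30 · 40 = 288000.

288000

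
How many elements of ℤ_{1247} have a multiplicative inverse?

1247 = 29 * 43.
φ(1247) = 1247 · (1 − 1/29) · (1 − 1/43)
       = 1247 · 1176/1247 = 1176.

1176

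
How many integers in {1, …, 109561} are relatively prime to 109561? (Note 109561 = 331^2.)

φ(331^2) = 331^2 − 331^1 = 109561 − 331 = 109230.

109230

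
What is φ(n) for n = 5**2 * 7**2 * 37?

φ(5^2) = 5^1·(5−1) = 5·4 = 20.
φ(7^2) = 7^1·(7−1) = 7·6 = 42.
φ(37) = 37 − 1 = 36.
Since φ is multiplicative, φ(45325) = 20 · 42 · 36 = 30240.

30240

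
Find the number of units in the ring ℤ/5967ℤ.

3456

5967 = 3^3 · 13 · 17.
φ(3^3) = 3^3 − 3^2 = 27 − 9 = 18.
φ(13) = 13 − 1 = 12.
φ(17) = 17 − 1 = 16.
Since φ is multiplicative, φ(5967) = 18 · 12 · 16 = 3456.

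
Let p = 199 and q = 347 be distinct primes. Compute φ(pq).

68508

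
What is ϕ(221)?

192

Prime factorization: 221 = 13 * 17.
φ(221) = 221 · (1 − 1/13) · (1 − 1/17)
       = 221 · 192/221 = 192.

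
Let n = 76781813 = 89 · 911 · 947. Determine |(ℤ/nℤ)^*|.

75755680

φ(89) = 89 − 1 = 88.
φ(911) = 911 − 1 = 910.
φ(947) = 947 − 1 = 946.
φ(76781813) = 88 × 910 × 946 = 75755680.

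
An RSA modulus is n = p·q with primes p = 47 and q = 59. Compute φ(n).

φ(pq) = (p−1)(q−1) = 46 · 58 = 2668.

2668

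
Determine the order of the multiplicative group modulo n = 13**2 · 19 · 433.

1213056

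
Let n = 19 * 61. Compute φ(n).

1080

φ(1159) = 1159 · (1 − 1/19) · (1 − 1/61)
       = 1159 · 1080/1159 = 1080.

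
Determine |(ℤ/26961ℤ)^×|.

15120

First factor: 26961 = 3 · 11 · 19 · 43.
φ(3) = 3 − 1 = 2.
φ(11) = 11 − 1 = 10.
φ(19) = 19 − 1 = 18.
φ(43) = 43 − 1 = 42.
φ(26961) = 2 × 10 × 18 × 42 = 15120.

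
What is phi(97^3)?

φ(912673) = 912673 · (1 − 1/97)
       = 912673 · 96/97 = 903264.

903264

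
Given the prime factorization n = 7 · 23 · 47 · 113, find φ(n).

680064

φ(7) = 7 − 1 = 6.
φ(23) = 23 − 1 = 22.
φ(47) = 47 − 1 = 46.
φ(113) = 113 − 1 = 112.
φ(855071) = 6 × 22 × 46 × 112 = 680064.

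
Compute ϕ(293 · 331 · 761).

φ(293) = 293 − 1 = 292.
φ(331) = 331 − 1 = 330.
φ(761) = 761 − 1 = 760.
Since φ is multiplicative, φ(73804063) = 292 · 330 · 760 = 73233600.

73233600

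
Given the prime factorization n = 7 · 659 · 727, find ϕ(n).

φ(7) = 7 − 1 = 6.
φ(659) = 659 − 1 = 658.
φ(727) = 727 − 1 = 726.
Since φ is multiplicative, φ(3353651) = 6 · 658 · 726 = 2866248.

2866248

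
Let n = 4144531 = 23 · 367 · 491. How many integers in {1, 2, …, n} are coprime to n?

3945480

φ(23) = 23 − 1 = 22.
φ(367) = 367 − 1 = 366.
φ(491) = 491 − 1 = 490.
φ(4144531) = 22 × 366 × 490 = 3945480.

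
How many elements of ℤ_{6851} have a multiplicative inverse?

5760

Prime factorization: 6851 = 13 · 17 · 31.
φ(13) = 13 − 1 = 12.
φ(17) = 17 − 1 = 16.
φ(31) = 31 − 1 = 30.
φ(6851) = 12 × 16 × 30 = 5760.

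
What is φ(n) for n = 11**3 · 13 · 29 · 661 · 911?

φ(302161579577) = 302161579577 · (1 − 1/11) · (1 − 1/13) · (1 − 1/29) · (1 − 1/661) · (1 − 1/911)
       = 302161579577 · 2018016000/2497203137 = 244179936000.

244179936000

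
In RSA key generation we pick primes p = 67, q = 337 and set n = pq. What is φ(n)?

22176

For distinct primes, φ(pq) = (p−1)(q−1) = 66 × 336 = 22176.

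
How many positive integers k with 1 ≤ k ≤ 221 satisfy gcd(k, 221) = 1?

192

First factor: 221 = 13 · 17.
φ(13) = 13 − 1 = 12.
φ(17) = 17 − 1 = 16.
Since φ is multiplicative, φ(221) = 12 · 16 = 192.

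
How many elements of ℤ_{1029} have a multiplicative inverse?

588

Prime factorization: 1029 = 3 · 7**3.
φ(3) = 3 − 1 = 2.
φ(7^3) = 7^2·(7−1) = 49·6 = 294.
Multiply: 2 · 294 = 588.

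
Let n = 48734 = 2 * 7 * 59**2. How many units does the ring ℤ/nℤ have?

φ(48734) = 48734 · (1 − 1/2) · (1 − 1/7) · (1 − 1/59)
       = 48734 · 348/826 = 20532.

20532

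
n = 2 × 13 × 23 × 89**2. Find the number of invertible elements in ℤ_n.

φ(4736758) = 4736758 · (1 − 1/2) · (1 − 1/13) · (1 − 1/23) · (1 − 1/89)
       = 4736758 · 23232/53222 = 2067648.

2067648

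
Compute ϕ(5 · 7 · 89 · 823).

1736064

φ(2563645) = 2563645 · (1 − 1/5) · (1 − 1/7) · (1 − 1/89) · (1 − 1/823)
       = 2563645 · 1736064/2563645 = 1736064.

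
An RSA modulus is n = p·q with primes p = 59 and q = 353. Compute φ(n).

20416

φ(20827) = 20827 · (1 − 1/59) · (1 − 1/353)
       = 20827 · 20416/20827 = 20416.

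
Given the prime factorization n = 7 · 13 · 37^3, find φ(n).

φ(4609423) = 4609423 · (1 − 1/7) · (1 − 1/13) · (1 − 1/37)
       = 4609423 · 2592/3367 = 3548448.

3548448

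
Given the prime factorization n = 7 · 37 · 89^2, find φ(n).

1691712

φ(7) = 7 − 1 = 6.
φ(37) = 37 − 1 = 36.
φ(89^2) = 89^2 − 89^1 = 7921 − 89 = 7832.
φ(2051539) = 6 × 36 × 7832 = 1691712.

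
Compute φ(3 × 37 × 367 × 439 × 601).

φ(3) = 3 − 1 = 2.
φ(37) = 37 − 1 = 36.
φ(367) = 367 − 1 = 366.
φ(439) = 439 − 1 = 438.
φ(601) = 601 − 1 = 600.
Since φ is multiplicative, φ(10748009343) = 2 · 36 · 366 · 438 · 600 = 6925305600.

6925305600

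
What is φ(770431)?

First factor: 770431 = 19 * 23 * 41 * 43.
φ(770431) = 770431 · (1 − 1/19) · (1 − 1/23) · (1 − 1/41) · (1 − 1/43)
       = 770431 · 665280/770431 = 665280.

665280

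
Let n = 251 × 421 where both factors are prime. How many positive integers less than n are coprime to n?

105000

φ(105671) = 105671 · (1 − 1/251) · (1 − 1/421)
       = 105671 · 105000/105671 = 105000.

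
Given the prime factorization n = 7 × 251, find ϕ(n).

1500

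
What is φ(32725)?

19200

32725 = 5^2 · 7 · 11 · 17.
φ(5^2) = 5^2 − 5^1 = 25 − 5 = 20.
φ(7) = 7 − 1 = 6.
φ(11) = 11 − 1 = 10.
φ(17) = 17 − 1 = 16.
Multiply: 20 · 6 · 10 · 16 = 19200.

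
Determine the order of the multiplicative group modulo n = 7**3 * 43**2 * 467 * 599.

147962675952

φ(177408626731) = 177408626731 · (1 − 1/7) · (1 − 1/43) · (1 − 1/467) · (1 − 1/599)
       = 177408626731 · 70224336/84199633 = 147962675952.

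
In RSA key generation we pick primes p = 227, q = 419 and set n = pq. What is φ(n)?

φ(95113) = 95113 · (1 − 1/227) · (1 − 1/419)
       = 95113 · 94468/95113 = 94468.

94468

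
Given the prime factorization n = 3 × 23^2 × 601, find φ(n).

φ(953787) = 953787 · (1 − 1/3) · (1 − 1/23) · (1 − 1/601)
       = 953787 · 26400/41469 = 607200.

607200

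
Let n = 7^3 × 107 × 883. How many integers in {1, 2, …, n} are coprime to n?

φ(32406983) = 32406983 · (1 − 1/7) · (1 − 1/107) · (1 − 1/883)
       = 32406983 · 560952/661367 = 27486648.

27486648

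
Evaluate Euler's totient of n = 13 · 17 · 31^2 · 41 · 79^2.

φ(13) = 13 − 1 = 12.
φ(17) = 17 − 1 = 16.
φ(31^2) = 31^2 − 31^1 = 961 − 31 = 930.
φ(41) = 41 − 1 = 40.
φ(79^2) = 79^1·(79−1) = 79·78 = 6162.
φ(54344262661) = 12 × 16 × 930 × 40 × 6162 = 44011468800.

44011468800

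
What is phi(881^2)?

φ(881^2) = 881^2 − 881^1 = 776161 − 881 = 775280.

775280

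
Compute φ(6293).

5040

First factor: 6293 = 7 · 29 · 31.
φ(7) = 7 − 1 = 6.
φ(29) = 29 − 1 = 28.
φ(31) = 31 − 1 = 30.
Multiply: 6 · 28 · 30 = 5040.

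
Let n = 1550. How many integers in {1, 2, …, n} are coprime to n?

600

Factor 1550: 1550 = 2 * 5^2 * 31.
φ(2) = 2 − 1 = 1.
φ(5^2) = 5^2 − 5^1 = 25 − 5 = 20.
φ(31) = 31 − 1 = 30.
Since φ is multiplicative, φ(1550) = 1 · 20 · 30 = 600.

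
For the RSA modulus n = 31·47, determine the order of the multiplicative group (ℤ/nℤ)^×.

1380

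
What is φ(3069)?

1800

Factor 3069: 3069 = 3^2 · 11 · 31.
φ(3^2) = 3^2 − 3^1 = 9 − 3 = 6.
φ(11) = 11 − 1 = 10.
φ(31) = 31 − 1 = 30.
φ(3069) = 6 × 10 × 30 = 1800.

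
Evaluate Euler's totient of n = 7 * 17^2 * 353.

φ(7) = 7 − 1 = 6.
φ(17^2) = 17^1·(17−1) = 17·16 = 272.
φ(353) = 353 − 1 = 352.
Multiply: 6 · 272 · 352 = 574464.

574464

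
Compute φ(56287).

40320

56287 = 7 · 11 · 17 · 43.
φ(7) = 7 − 1 = 6.
φ(11) = 11 − 1 = 10.
φ(17) = 17 − 1 = 16.
φ(43) = 43 − 1 = 42.
φ(56287) = 6 × 10 × 16 × 42 = 40320.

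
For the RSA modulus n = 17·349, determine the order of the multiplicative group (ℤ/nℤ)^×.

5568

φ(17) = 17 − 1 = 16.
φ(349) = 349 − 1 = 348.
φ(5933) = 16 × 348 = 5568.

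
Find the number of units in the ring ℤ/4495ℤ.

3360

Prime factorization: 4495 = 5 · 29 · 31.
φ(4495) = 4495 · (1 − 1/5) · (1 − 1/29) · (1 − 1/31)
       = 4495 · 3360/4495 = 3360.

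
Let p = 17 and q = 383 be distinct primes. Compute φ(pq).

6112

φ(17) = 17 − 1 = 16.
φ(383) = 383 − 1 = 382.
Since φ is multiplicative, φ(6511) = 16 · 382 = 6112.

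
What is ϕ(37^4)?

1823508

φ(1874161) = 1874161 · (1 − 1/37)
       = 1874161 · 36/37 = 1823508.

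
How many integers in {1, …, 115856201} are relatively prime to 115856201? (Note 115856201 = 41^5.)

113030440

φ(115856201) = 115856201 · (1 − 1/41)
       = 115856201 · 40/41 = 113030440.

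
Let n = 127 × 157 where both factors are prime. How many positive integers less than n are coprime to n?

For distinct primes, φ(pq) = (p−1)(q−1) = 126 × 156 = 19656.

19656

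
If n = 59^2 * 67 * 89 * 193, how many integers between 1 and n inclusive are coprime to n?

3815995392

φ(59^2) = 59^1·(59−1) = 59·58 = 3422.
φ(67) = 67 − 1 = 66.
φ(89) = 89 − 1 = 88.
φ(193) = 193 − 1 = 192.
Since φ is multiplicative, φ(4006140179) = 3422 · 66 · 88 · 192 = 3815995392.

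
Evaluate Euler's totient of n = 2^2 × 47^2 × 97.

415104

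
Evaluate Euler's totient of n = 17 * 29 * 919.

φ(453067) = 453067 · (1 − 1/17) · (1 − 1/29) · (1 − 1/919)
       = 453067 · 411264/453067 = 411264.

411264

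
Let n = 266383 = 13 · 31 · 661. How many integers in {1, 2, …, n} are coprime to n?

237600

φ(266383) = 266383 · (1 − 1/13) · (1 − 1/31) · (1 − 1/661)
       = 266383 · 237600/266383 = 237600.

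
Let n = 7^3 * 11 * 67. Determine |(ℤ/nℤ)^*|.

φ(7^3) = 7^3 − 7^2 = 343 − 49 = 294.
φ(11) = 11 − 1 = 10.
φ(67) = 67 − 1 = 66.
Multiply: 294 · 10 · 66 = 194040.

194040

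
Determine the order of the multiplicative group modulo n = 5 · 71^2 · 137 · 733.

φ(5) = 5 − 1 = 4.
φ(71^2) = 71^2 − 71^1 = 5041 − 71 = 4970.
φ(137) = 137 − 1 = 136.
φ(733) = 733 − 1 = 732.
Since φ is multiplicative, φ(2531111305) = 4 · 4970 · 136 · 732 = 1979093760.

1979093760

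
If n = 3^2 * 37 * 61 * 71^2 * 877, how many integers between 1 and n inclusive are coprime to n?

56424211200

φ(89802899541) = 89802899541 · (1 − 1/3) · (1 − 1/37) · (1 − 1/61) · (1 − 1/71) · (1 − 1/877)
       = 89802899541 · 264902400/421609857 = 56424211200.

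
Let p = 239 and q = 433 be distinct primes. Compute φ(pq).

102816

For distinct primes, φ(pq) = (p−1)(q−1) = 238 × 432 = 102816.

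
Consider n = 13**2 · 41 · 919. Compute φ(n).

φ(6367751) = 6367751 · (1 − 1/13) · (1 − 1/41) · (1 − 1/919)
       = 6367751 · 440640/489827 = 5728320.

5728320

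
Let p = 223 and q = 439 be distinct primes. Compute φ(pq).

97236

φ(n) = (p − 1)(q − 1) = (223−1)(439−1) = 222·438 = 97236.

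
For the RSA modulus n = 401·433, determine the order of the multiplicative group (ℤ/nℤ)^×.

φ(173633) = 173633 · (1 − 1/401) · (1 − 1/433)
       = 173633 · 172800/173633 = 172800.

172800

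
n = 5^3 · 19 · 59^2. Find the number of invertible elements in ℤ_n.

6159600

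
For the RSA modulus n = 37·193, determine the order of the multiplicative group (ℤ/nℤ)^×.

6912

φ(pq) = (p−1)(q−1) = 36 · 192 = 6912.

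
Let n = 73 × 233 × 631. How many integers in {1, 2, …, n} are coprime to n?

φ(10732679) = 10732679 · (1 − 1/73) · (1 − 1/233) · (1 − 1/631)
       = 10732679 · 10523520/10732679 = 10523520.

10523520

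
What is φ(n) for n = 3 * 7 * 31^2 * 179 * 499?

989267040

φ(3) = 3 − 1 = 2.
φ(7) = 7 − 1 = 6.
φ(31^2) = 31^2 − 31^1 = 961 − 31 = 930.
φ(179) = 179 − 1 = 178.
φ(499) = 499 − 1 = 498.
Multiply: 2 · 6 · 930 · 178 · 498 = 989267040.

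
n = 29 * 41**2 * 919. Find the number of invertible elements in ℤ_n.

42154560

φ(44800331) = 44800331 · (1 − 1/29) · (1 − 1/41) · (1 − 1/919)
       = 44800331 · 1028160/1092691 = 42154560.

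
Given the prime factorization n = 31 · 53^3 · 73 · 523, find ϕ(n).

164694591360

φ(176203224473) = 176203224473 · (1 − 1/31) · (1 − 1/53) · (1 − 1/73) · (1 − 1/523)
       = 176203224473 · 58631040/62728097 = 164694591360.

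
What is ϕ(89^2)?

φ(7921) = 7921 · (1 − 1/89)
       = 7921 · 88/89 = 7832.

7832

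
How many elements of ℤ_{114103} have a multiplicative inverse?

First factor: 114103 = 11**2 × 23 × 41.
φ(11^2) = 11^2 − 11^1 = 121 − 11 = 110.
φ(23) = 23 − 1 = 22.
φ(41) = 41 − 1 = 40.
Since φ is multiplicative, φ(114103) = 110 · 22 · 40 = 96800.

96800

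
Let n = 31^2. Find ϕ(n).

φ(961) = 961 · (1 − 1/31)
       = 961 · 30/31 = 930.

930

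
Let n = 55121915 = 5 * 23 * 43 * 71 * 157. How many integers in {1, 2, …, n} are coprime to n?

φ(55121915) = 55121915 · (1 − 1/5) · (1 − 1/23) · (1 − 1/43) · (1 − 1/71) · (1 − 1/157)
       = 55121915 · 40360320/55121915 = 40360320.

40360320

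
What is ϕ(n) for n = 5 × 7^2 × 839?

φ(205555) = 205555 · (1 − 1/5) · (1 − 1/7) · (1 − 1/839)
       = 205555 · 20112/29365 = 140784.

140784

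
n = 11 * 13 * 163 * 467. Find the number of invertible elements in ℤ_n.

φ(11) = 11 − 1 = 10.
φ(13) = 13 − 1 = 12.
φ(163) = 163 − 1 = 162.
φ(467) = 467 − 1 = 466.
Multiply: 10 · 12 · 162 · 466 = 9059040.

9059040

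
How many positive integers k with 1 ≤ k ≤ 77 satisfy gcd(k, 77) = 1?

60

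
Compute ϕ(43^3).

77658

φ(43^3) = 43^3 − 43^2 = 79507 − 1849 = 77658.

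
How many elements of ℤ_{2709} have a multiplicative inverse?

Prime factorization: 2709 = 3^2 · 7 · 43.
φ(3^2) = 3^1·(3−1) = 3·2 = 6.
φ(7) = 7 − 1 = 6.
φ(43) = 43 − 1 = 42.
Multiply: 6 · 6 · 42 = 1512.

1512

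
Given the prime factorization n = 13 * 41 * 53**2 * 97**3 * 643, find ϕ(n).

767132143165440

φ(878628171484583) = 878628171484583 · (1 − 1/13) · (1 − 1/41) · (1 − 1/53) · (1 − 1/97) · (1 − 1/643)
       = 878628171484583 · 1538334720/1761918379 = 767132143165440.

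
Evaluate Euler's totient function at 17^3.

4624

φ(4913) = 4913 · (1 − 1/17)
       = 4913 · 16/17 = 4624.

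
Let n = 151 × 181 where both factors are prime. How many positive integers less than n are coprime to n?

27000

For distinct primes, φ(pq) = (p−1)(q−1) = 150 × 180 = 27000.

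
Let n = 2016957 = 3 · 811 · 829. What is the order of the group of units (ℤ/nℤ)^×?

1341360

φ(2016957) = 2016957 · (1 − 1/3) · (1 − 1/811) · (1 − 1/829)
       = 2016957 · 1341360/2016957 = 1341360.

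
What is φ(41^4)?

φ(2825761) = 2825761 · (1 − 1/41)
       = 2825761 · 40/41 = 2756840.

2756840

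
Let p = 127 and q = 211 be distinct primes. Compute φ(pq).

φ(127) = 127 − 1 = 126.
φ(211) = 211 − 1 = 210.
φ(26797) = 126 × 210 = 26460.

26460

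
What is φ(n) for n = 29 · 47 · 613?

788256

φ(29) = 29 − 1 = 28.
φ(47) = 47 − 1 = 46.
φ(613) = 613 − 1 = 612.
φ(835519) = 28 × 46 × 612 = 788256.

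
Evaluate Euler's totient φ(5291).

4320

5291 = 11 * 13 * 37.
φ(11) = 11 − 1 = 10.
φ(13) = 13 − 1 = 12.
φ(37) = 37 − 1 = 36.
Multiply: 10 · 12 · 36 = 4320.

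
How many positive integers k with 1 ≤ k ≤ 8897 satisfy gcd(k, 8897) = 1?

Factor 8897: 8897 = 7 · 31 · 41.
φ(8897) = 8897 · (1 − 1/7) · (1 − 1/31) · (1 − 1/41)
       = 8897 · 7200/8897 = 7200.

7200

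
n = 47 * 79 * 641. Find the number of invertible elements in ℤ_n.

2296320

φ(47) = 47 − 1 = 46.
φ(79) = 79 − 1 = 78.
φ(641) = 641 − 1 = 640.
Since φ is multiplicative, φ(2380033) = 46 · 78 · 640 = 2296320.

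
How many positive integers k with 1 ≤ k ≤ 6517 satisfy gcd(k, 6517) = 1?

5292

Factor 6517: 6517 = 7^3 · 19.
φ(7^3) = 7^3 − 7^2 = 343 − 49 = 294.
φ(19) = 19 − 1 = 18.
φ(6517) = 294 × 18 = 5292.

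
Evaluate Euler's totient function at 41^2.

φ(1681) = 1681 · (1 − 1/41)
       = 1681 · 40/41 = 1640.

1640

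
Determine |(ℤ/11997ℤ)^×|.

7560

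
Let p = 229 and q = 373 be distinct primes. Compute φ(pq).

φ(85417) = 85417 · (1 − 1/229) · (1 − 1/373)
       = 85417 · 84816/85417 = 84816.

84816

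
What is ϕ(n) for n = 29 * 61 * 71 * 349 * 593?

φ(29) = 29 − 1 = 28.
φ(61) = 61 − 1 = 60.
φ(71) = 71 − 1 = 70.
φ(349) = 349 − 1 = 348.
φ(593) = 593 − 1 = 592.
Since φ is multiplicative, φ(25993592243) = 28 · 60 · 70 · 348 · 592 = 24227481600.

24227481600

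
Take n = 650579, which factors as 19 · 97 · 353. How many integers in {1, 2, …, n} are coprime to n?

608256

φ(19) = 19 − 1 = 18.
φ(97) = 97 − 1 = 96.
φ(353) = 353 − 1 = 352.
Since φ is multiplicative, φ(650579) = 18 · 96 · 352 = 608256.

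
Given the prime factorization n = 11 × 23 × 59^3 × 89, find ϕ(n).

3908745280

φ(4624518943) = 4624518943 · (1 − 1/11) · (1 − 1/23) · (1 − 1/59) · (1 − 1/89)
       = 4624518943 · 1122880/1328503 = 3908745280.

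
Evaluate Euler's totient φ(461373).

264000

Prime factorization: 461373 = 3 · 11^2 · 31 · 41.
φ(461373) = 461373 · (1 − 1/3) · (1 − 1/11) · (1 − 1/31) · (1 − 1/41)
       = 461373 · 24000/41943 = 264000.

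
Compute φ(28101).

First factor: 28101 = 3 * 17 * 19 * 29.
φ(28101) = 28101 · (1 − 1/3) · (1 − 1/17) · (1 − 1/19) · (1 − 1/29)
       = 28101 · 16128/28101 = 16128.

16128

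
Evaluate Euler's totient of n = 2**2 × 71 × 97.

φ(27548) = 27548 · (1 − 1/2) · (1 − 1/71) · (1 − 1/97)
       = 27548 · 6720/13774 = 13440.

13440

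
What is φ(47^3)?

101614

φ(103823) = 103823 · (1 − 1/47)
       = 103823 · 46/47 = 101614.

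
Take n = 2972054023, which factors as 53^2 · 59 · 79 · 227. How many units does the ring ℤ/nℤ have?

2817800544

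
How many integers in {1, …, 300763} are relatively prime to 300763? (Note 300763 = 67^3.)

φ(300763) = 300763 · (1 − 1/67)
       = 300763 · 66/67 = 296274.

296274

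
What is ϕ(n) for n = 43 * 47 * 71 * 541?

73029600

φ(77628631) = 77628631 · (1 − 1/43) · (1 − 1/47) · (1 − 1/71) · (1 − 1/541)
       = 77628631 · 73029600/77628631 = 73029600.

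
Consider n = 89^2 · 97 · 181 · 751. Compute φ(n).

101502720000

φ(104440816747) = 104440816747 · (1 − 1/89) · (1 − 1/97) · (1 − 1/181) · (1 − 1/751)
       = 104440816747 · 1140480000/1173492323 = 101502720000.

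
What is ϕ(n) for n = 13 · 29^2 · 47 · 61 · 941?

φ(13) = 13 − 1 = 12.
φ(29^2) = 29^2 − 29^1 = 841 − 29 = 812.
φ(47) = 47 − 1 = 46.
φ(61) = 61 − 1 = 60.
φ(941) = 941 − 1 = 940.
Multiply: 12 · 812 · 46 · 60 · 940 = 25279833600.

25279833600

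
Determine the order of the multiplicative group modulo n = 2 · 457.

φ(914) = 914 · (1 − 1/2) · (1 − 1/457)
       = 914 · 456/914 = 456.

456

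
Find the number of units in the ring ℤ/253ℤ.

220

First factor: 253 = 11 * 23.
φ(11) = 11 − 1 = 10.
φ(23) = 23 − 1 = 22.
Multiply: 10 · 22 = 220.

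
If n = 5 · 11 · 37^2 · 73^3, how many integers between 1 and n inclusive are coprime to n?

φ(29291035015) = 29291035015 · (1 − 1/5) · (1 − 1/11) · (1 − 1/37) · (1 − 1/73)
       = 29291035015 · 103680/148555 = 20442896640.

20442896640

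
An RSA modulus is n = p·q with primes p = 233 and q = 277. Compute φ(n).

64032

φ(233) = 233 − 1 = 232.
φ(277) = 277 − 1 = 276.
Multiply: 232 · 276 = 64032.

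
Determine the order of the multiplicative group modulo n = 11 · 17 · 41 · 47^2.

13836800

φ(11) = 11 − 1 = 10.
φ(17) = 17 − 1 = 16.
φ(41) = 41 − 1 = 40.
φ(47^2) = 47^1·(47−1) = 47·46 = 2162.
Since φ is multiplicative, φ(16936403) = 10 · 16 · 40 · 2162 = 13836800.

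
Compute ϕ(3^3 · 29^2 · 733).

φ(3^3) = 3^3 − 3^2 = 27 − 9 = 18.
φ(29^2) = 29^2 − 29^1 = 841 − 29 = 812.
φ(733) = 733 − 1 = 732.
φ(16644231) = 18 × 812 × 732 = 10698912.

10698912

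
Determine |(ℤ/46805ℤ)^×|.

First factor: 46805 = 5 · 11 · 23 · 37.
φ(46805) = 46805 · (1 − 1/5) · (1 − 1/11) · (1 − 1/23) · (1 − 1/37)
       = 46805 · 31680/46805 = 31680.

31680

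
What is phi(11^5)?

146410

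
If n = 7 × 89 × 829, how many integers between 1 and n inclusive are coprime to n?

φ(7) = 7 − 1 = 6.
φ(89) = 89 − 1 = 88.
φ(829) = 829 − 1 = 828.
Since φ is multiplicative, φ(516467) = 6 · 88 · 828 = 437184.

437184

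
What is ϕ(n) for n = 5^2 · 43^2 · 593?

21383040

φ(27411425) = 27411425 · (1 − 1/5) · (1 − 1/43) · (1 − 1/593)
       = 27411425 · 99456/127495 = 21383040.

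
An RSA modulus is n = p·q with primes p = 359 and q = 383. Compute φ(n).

136756

φ(359) = 359 − 1 = 358.
φ(383) = 383 − 1 = 382.
φ(137497) = 358 × 382 = 136756.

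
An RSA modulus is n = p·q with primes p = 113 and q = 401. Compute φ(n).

44800

φ(45313) = 45313 · (1 − 1/113) · (1 − 1/401)
       = 45313 · 44800/45313 = 44800.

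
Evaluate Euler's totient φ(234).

72

Prime factorization: 234 = 2 · 3^2 · 13.
φ(234) = 234 · (1 − 1/2) · (1 − 1/3) · (1 − 1/13)
       = 234 · 24/78 = 72.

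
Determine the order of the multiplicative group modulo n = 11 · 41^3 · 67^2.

2973352800

φ(11) = 11 − 1 = 10.
φ(41^3) = 41^2·(41−1) = 1681·40 = 67240.
φ(67^2) = 67^1·(67−1) = 67·66 = 4422.
Multiply: 10 · 67240 · 4422 = 2973352800.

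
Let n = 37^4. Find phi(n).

1823508

φ(1874161) = 1874161 · (1 − 1/37)
       = 1874161 · 36/37 = 1823508.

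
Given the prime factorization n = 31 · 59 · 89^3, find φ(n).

1212863520

φ(31) = 31 − 1 = 30.
φ(59) = 59 − 1 = 58.
φ(89^3) = 89^2·(89−1) = 7921·88 = 697048.
Since φ is multiplicative, φ(1289388301) = 30 · 58 · 697048 = 1212863520.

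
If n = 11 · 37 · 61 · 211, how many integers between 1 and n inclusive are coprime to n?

φ(11) = 11 − 1 = 10.
φ(37) = 37 − 1 = 36.
φ(61) = 61 − 1 = 60.
φ(211) = 211 − 1 = 210.
φ(5238497) = 10 × 36 × 60 × 210 = 4536000.

4536000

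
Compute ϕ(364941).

221760

Factor 364941: 364941 = 3^2 · 23 · 41 · 43.
φ(3^2) = 3^1·(3−1) = 3·2 = 6.
φ(23) = 23 − 1 = 22.
φ(41) = 41 − 1 = 40.
φ(43) = 43 − 1 = 42.
φ(364941) = 6 × 22 × 40 × 42 = 221760.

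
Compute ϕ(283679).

283679 = 11 · 17 · 37 · 41.
φ(11) = 11 − 1 = 10.
φ(17) = 17 − 1 = 16.
φ(37) = 37 − 1 = 36.
φ(41) = 41 − 1 = 40.
Multiply: 10 · 16 · 36 · 40 = 230400.

230400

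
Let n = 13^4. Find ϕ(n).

26364

φ(13^4) = 13^4 − 13^3 = 28561 − 2197 = 26364.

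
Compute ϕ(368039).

296352

Prime factorization: 368039 = 7^3 * 29 * 37.
φ(7^3) = 7^3 − 7^2 = 343 − 49 = 294.
φ(29) = 29 − 1 = 28.
φ(37) = 37 − 1 = 36.
Multiply: 294 · 28 · 36 = 296352.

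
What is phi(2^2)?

φ(2^2) = 2^1·(2−1) = 2·1 = 2.

2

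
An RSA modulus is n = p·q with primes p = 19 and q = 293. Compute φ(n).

φ(19) = 19 − 1 = 18.
φ(293) = 293 − 1 = 292.
Multiply: 18 · 292 = 5256.

5256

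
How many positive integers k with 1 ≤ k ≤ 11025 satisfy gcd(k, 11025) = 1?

5040

11025 = 3^2 × 5^2 × 7^2.
φ(3^2) = 3^1·(3−1) = 3·2 = 6.
φ(5^2) = 5^2 − 5^1 = 25 − 5 = 20.
φ(7^2) = 7^1·(7−1) = 7·6 = 42.
Multiply: 6 · 20 · 42 = 5040.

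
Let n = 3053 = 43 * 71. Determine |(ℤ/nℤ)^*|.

2940

φ(43) = 43 − 1 = 42.
φ(71) = 71 − 1 = 70.
Since φ is multiplicative, φ(3053) = 42 · 70 = 2940.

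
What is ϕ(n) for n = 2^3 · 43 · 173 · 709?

φ(2^3) = 2^2·(2−1) = 4·1 = 4.
φ(43) = 43 − 1 = 42.
φ(173) = 173 − 1 = 172.
φ(709) = 709 − 1 = 708.
φ(42194008) = 4 × 42 × 172 × 708 = 20458368.

20458368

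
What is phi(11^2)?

φ(11^2) = 11^1·(11−1) = 11·10 = 110.

110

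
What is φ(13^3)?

2028

φ(2197) = 2197 · (1 − 1/13)
       = 2197 · 12/13 = 2028.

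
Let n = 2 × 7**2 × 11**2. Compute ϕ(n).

4620

φ(2) = 2 − 1 = 1.
φ(7^2) = 7^2 − 7^1 = 49 − 7 = 42.
φ(11^2) = 11^2 − 11^1 = 121 − 11 = 110.
φ(11858) = 1 × 42 × 110 = 4620.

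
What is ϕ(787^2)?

φ(619369) = 619369 · (1 − 1/787)
       = 619369 · 786/787 = 618582.

618582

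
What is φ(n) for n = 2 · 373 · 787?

φ(2) = 2 − 1 = 1.
φ(373) = 373 − 1 = 372.
φ(787) = 787 − 1 = 786.
φ(587102) = 1 × 372 × 786 = 292392.

292392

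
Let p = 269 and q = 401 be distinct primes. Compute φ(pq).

107200

φ(107869) = 107869 · (1 − 1/269) · (1 − 1/401)
       = 107869 · 107200/107869 = 107200.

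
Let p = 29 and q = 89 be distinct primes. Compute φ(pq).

φ(2581) = 2581 · (1 − 1/29) · (1 − 1/89)
       = 2581 · 2464/2581 = 2464.

2464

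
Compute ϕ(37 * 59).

φ(2183) = 2183 · (1 − 1/37) · (1 − 1/59)
       = 2183 · 2088/2183 = 2088.

2088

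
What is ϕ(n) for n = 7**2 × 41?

1680

φ(2009) = 2009 · (1 − 1/7) · (1 − 1/41)
       = 2009 · 240/287 = 1680.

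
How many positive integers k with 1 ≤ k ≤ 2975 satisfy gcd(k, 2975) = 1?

First factor: 2975 = 5^2 * 7 * 17.
φ(2975) = 2975 · (1 − 1/5) · (1 − 1/7) · (1 − 1/17)
       = 2975 · 384/595 = 1920.

1920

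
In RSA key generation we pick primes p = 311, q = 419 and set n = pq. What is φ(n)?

129580

φ(n) = (p − 1)(q − 1) = (311−1)(419−1) = 310·418 = 129580.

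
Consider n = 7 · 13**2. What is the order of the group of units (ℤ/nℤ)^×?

φ(1183) = 1183 · (1 − 1/7) · (1 − 1/13)
       = 1183 · 72/91 = 936.

936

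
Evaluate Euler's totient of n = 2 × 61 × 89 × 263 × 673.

929617920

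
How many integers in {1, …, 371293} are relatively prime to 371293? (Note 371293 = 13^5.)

342732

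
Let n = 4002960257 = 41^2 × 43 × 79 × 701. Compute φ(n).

φ(41^2) = 41^1·(41−1) = 41·40 = 1640.
φ(43) = 43 − 1 = 42.
φ(79) = 79 − 1 = 78.
φ(701) = 701 − 1 = 700.
Multiply: 1640 · 42 · 78 · 700 = 3760848000.

3760848000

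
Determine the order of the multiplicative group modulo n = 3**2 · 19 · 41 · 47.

198720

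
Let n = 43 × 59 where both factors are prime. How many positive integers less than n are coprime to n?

φ(2537) = 2537 · (1 − 1/43) · (1 − 1/59)
       = 2537 · 2436/2537 = 2436.

2436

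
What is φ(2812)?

1296

Factor 2812: 2812 = 2^2 × 19 × 37.
φ(2812) = 2812 · (1 − 1/2) · (1 − 1/19) · (1 − 1/37)
       = 2812 · 648/1406 = 1296.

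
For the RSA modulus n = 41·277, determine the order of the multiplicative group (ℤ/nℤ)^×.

φ(n) = (p − 1)(q − 1) = (41−1)(277−1) = 40·276 = 11040.

11040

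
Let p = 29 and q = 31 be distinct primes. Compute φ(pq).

840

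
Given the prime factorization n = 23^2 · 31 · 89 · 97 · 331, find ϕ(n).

φ(46860519677) = 46860519677 · (1 − 1/23) · (1 − 1/31) · (1 − 1/89) · (1 − 1/97) · (1 − 1/331)
       = 46860519677 · 1839974400/2037413899 = 42319411200.

42319411200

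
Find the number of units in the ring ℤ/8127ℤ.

4536

Factor 8127: 8127 = 3^3 · 7 · 43.
φ(8127) = 8127 · (1 − 1/3) · (1 − 1/7) · (1 − 1/43)
       = 8127 · 504/903 = 4536.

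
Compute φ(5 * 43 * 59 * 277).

2689344

φ(5) = 5 − 1 = 4.
φ(43) = 43 − 1 = 42.
φ(59) = 59 − 1 = 58.
φ(277) = 277 − 1 = 276.
Multiply: 4 · 42 · 58 · 276 = 2689344.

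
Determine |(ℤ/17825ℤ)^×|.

13200

Factor 17825: 17825 = 5**2 · 23 · 31.
φ(5^2) = 5^2 − 5^1 = 25 − 5 = 20.
φ(23) = 23 − 1 = 22.
φ(31) = 31 − 1 = 30.
Since φ is multiplicative, φ(17825) = 20 · 22 · 30 = 13200.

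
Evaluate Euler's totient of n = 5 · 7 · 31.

720

φ(5) = 5 − 1 = 4.
φ(7) = 7 − 1 = 6.
φ(31) = 31 − 1 = 30.
Since φ is multiplicative, φ(1085) = 4 · 6 · 30 = 720.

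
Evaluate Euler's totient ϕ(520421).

520421 = 11^3 × 17 × 23.
φ(520421) = 520421 · (1 − 1/11) · (1 − 1/17) · (1 − 1/23)
       = 520421 · 3520/4301 = 425920.

425920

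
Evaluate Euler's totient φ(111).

First factor: 111 = 3 × 37.
φ(111) = 111 · (1 − 1/3) · (1 − 1/37)
       = 111 · 72/111 = 72.

72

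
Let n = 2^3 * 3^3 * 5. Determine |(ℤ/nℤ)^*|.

φ(2^3) = 2^2·(2−1) = 4·1 = 4.
φ(3^3) = 3^3 − 3^2 = 27 − 9 = 18.
φ(5) = 5 − 1 = 4.
Multiply: 4 · 18 · 4 = 288.

288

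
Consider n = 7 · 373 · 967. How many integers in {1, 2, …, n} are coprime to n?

2156112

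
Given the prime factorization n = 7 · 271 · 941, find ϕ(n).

1522800

φ(7) = 7 − 1 = 6.
φ(271) = 271 − 1 = 270.
φ(941) = 941 − 1 = 940.
Multiply: 6 · 270 · 940 = 1522800.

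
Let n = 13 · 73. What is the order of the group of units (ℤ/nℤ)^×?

φ(949) = 949 · (1 − 1/13) · (1 − 1/73)
       = 949 · 864/949 = 864.

864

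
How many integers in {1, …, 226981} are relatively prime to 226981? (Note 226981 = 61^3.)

223260

φ(226981) = 226981 · (1 − 1/61)
       = 226981 · 60/61 = 223260.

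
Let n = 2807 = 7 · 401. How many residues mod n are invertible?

φ(7) = 7 − 1 = 6.
φ(401) = 401 − 1 = 400.
Since φ is multiplicative, φ(2807) = 6 · 400 = 2400.

2400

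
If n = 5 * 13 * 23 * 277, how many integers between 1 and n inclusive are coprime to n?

291456

φ(414115) = 414115 · (1 − 1/5) · (1 − 1/13) · (1 − 1/23) · (1 − 1/277)
       = 414115 · 291456/414115 = 291456.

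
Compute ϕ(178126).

74880

Factor 178126: 178126 = 2 · 13**2 · 17 · 31.
φ(2) = 2 − 1 = 1.
φ(13^2) = 13^1·(13−1) = 13·12 = 156.
φ(17) = 17 − 1 = 16.
φ(31) = 31 − 1 = 30.
φ(178126) = 1 × 156 × 16 × 30 = 74880.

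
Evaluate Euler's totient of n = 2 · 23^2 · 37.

φ(2) = 2 − 1 = 1.
φ(23^2) = 23^1·(23−1) = 23·22 = 506.
φ(37) = 37 − 1 = 36.
φ(39146) = 1 × 506 × 36 = 18216.

18216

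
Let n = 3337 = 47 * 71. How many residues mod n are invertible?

φ(3337) = 3337 · (1 − 1/47) · (1 − 1/71)
       = 3337 · 3220/3337 = 3220.

3220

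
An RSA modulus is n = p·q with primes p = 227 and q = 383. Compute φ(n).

φ(pq) = (p−1)(q−1) = 226 · 382 = 86332.

86332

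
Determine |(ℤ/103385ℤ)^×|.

Factor 103385: 103385 = 5 · 23 · 29 · 31.
φ(103385) = 103385 · (1 − 1/5) · (1 − 1/23) · (1 − 1/29) · (1 − 1/31)
       = 103385 · 73920/103385 = 73920.

73920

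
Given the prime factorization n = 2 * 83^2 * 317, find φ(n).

φ(2) = 2 − 1 = 1.
φ(83^2) = 83^1·(83−1) = 83·82 = 6806.
φ(317) = 317 − 1 = 316.
φ(4367626) = 1 × 6806 × 316 = 2150696.

2150696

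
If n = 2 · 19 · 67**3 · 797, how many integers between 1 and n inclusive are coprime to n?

4245013872

φ(9108908218) = 9108908218 · (1 − 1/2) · (1 − 1/19) · (1 − 1/67) · (1 − 1/797)
       = 9108908218 · 945648/2029162 = 4245013872.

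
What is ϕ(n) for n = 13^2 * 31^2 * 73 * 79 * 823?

669740348160

φ(13^2) = 13^2 − 13^1 = 169 − 13 = 156.
φ(31^2) = 31^2 − 31^1 = 961 − 31 = 930.
φ(73) = 73 − 1 = 72.
φ(79) = 79 − 1 = 78.
φ(823) = 823 − 1 = 822.
Multiply: 156 · 930 · 72 · 78 · 822 = 669740348160.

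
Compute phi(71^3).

φ(357911) = 357911 · (1 − 1/71)
       = 357911 · 70/71 = 352870.

352870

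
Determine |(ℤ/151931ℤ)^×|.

Prime factorization: 151931 = 13^2 · 29 · 31.
φ(13^2) = 13^2 − 13^1 = 169 − 13 = 156.
φ(29) = 29 − 1 = 28.
φ(31) = 31 − 1 = 30.
Since φ is multiplicative, φ(151931) = 156 · 28 · 30 = 131040.

131040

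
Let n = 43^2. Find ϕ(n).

φ(43^2) = 43^1·(43−1) = 43·42 = 1806.

1806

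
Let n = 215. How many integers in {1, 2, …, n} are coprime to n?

First factor: 215 = 5 · 43.
φ(215) = 215 · (1 − 1/5) · (1 − 1/43)
       = 215 · 168/215 = 168.

168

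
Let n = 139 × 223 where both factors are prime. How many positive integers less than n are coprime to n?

φ(139) = 139 − 1 = 138.
φ(223) = 223 − 1 = 222.
φ(30997) = 138 × 222 = 30636.

30636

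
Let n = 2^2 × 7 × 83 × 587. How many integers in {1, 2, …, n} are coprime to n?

φ(2^2) = 2^2 − 2^1 = 4 − 2 = 2.
φ(7) = 7 − 1 = 6.
φ(83) = 83 − 1 = 82.
φ(587) = 587 − 1 = 586.
Since φ is multiplicative, φ(1364188) = 2 · 6 · 82 · 586 = 576624.

576624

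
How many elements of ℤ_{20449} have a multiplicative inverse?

Prime factorization: 20449 = 11^2 · 13^2.
φ(11^2) = 11^2 − 11^1 = 121 − 11 = 110.
φ(13^2) = 13^2 − 13^1 = 169 − 13 = 156.
Multiply: 110 · 156 = 17160.

17160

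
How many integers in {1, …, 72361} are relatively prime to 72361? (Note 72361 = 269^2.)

72092

φ(72361) = 72361 · (1 − 1/269)
       = 72361 · 268/269 = 72092.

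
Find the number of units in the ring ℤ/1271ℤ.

1200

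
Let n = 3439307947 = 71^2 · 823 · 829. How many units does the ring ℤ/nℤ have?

φ(3439307947) = 3439307947 · (1 − 1/71) · (1 − 1/823) · (1 − 1/829)
       = 3439307947 · 47643120/48440957 = 3382661520.

3382661520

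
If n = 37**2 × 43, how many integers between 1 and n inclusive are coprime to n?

55944

φ(58867) = 58867 · (1 − 1/37) · (1 − 1/43)
       = 58867 · 1512/1591 = 55944.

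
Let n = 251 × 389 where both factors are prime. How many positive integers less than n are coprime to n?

φ(251) = 251 − 1 = 250.
φ(389) = 389 − 1 = 388.
Multiply: 250 · 388 = 97000.

97000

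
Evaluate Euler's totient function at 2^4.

φ(16) = 16 · (1 − 1/2)
       = 16 · 1/2 = 8.

8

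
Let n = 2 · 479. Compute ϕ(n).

φ(2) = 2 − 1 = 1.
φ(479) = 479 − 1 = 478.
φ(958) = 1 × 478 = 478.

478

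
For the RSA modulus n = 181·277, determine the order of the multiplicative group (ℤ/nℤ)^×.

49680

φ(n) = (p − 1)(q − 1) = (181−1)(277−1) = 180·276 = 49680.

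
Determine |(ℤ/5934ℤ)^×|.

1848

Factor 5934: 5934 = 2 · 3 · 23 · 43.
φ(2) = 2 − 1 = 1.
φ(3) = 3 − 1 = 2.
φ(23) = 23 − 1 = 22.
φ(43) = 43 − 1 = 42.
Multiply: 1 · 2 · 22 · 42 = 1848.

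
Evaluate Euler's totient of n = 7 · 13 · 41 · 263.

754560

φ(7) = 7 − 1 = 6.
φ(13) = 13 − 1 = 12.
φ(41) = 41 − 1 = 40.
φ(263) = 263 − 1 = 262.
φ(981253) = 6 × 12 × 40 × 262 = 754560.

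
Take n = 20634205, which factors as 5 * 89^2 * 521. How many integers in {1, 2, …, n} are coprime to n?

16290560

φ(5) = 5 − 1 = 4.
φ(89^2) = 89^2 − 89^1 = 7921 − 89 = 7832.
φ(521) = 521 − 1 = 520.
Multiply: 4 · 7832 · 520 = 16290560.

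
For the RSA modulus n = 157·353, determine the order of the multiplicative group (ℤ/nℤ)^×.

φ(157) = 157 − 1 = 156.
φ(353) = 353 − 1 = 352.
Since φ is multiplicative, φ(55421) = 156 · 352 = 54912.

54912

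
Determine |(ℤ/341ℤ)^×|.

341 = 11 * 31.
φ(11) = 11 − 1 = 10.
φ(31) = 31 − 1 = 30.
Since φ is multiplicative, φ(341) = 10 · 30 = 300.

300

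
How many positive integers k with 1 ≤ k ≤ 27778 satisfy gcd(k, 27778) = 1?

Factor 27778: 27778 = 2 · 17 · 19 · 43.
φ(2) = 2 − 1 = 1.
φ(17) = 17 − 1 = 16.
φ(19) = 19 − 1 = 18.
φ(43) = 43 − 1 = 42.
Since φ is multiplicative, φ(27778) = 1 · 16 · 18 · 42 = 12096.

12096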